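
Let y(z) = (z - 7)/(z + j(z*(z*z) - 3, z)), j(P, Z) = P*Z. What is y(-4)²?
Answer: 1/576 ≈ 0.0017361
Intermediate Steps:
y(z) = (-7 + z)/(z + z*(-3 + z³)) (y(z) = (z - 7)/(z + (z*(z*z) - 3)*z) = (-7 + z)/(z + (z*z² - 3)*z) = (-7 + z)/(z + (z³ - 3)*z) = (-7 + z)/(z + (-3 + z³)*z) = (-7 + z)/(z + z*(-3 + z³)))
y(-4)² = ((-7 - 4)/((-4)*(-2 + (-4)³)))² = (-¼*(-11)/(-2 - 64))² = (-¼*(-11)/(-66))² = (-¼*(-1/66)*(-11))² = (-1/24)² = 1/576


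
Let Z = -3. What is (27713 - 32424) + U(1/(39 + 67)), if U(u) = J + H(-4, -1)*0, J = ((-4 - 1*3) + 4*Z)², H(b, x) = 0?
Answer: -4350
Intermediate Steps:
J = 361 (J = ((-4 - 1*3) + 4*(-3))² = ((-4 - 3) - 12)² = (-7 - 12)² = (-19)² = 361)
U(u) = 361 (U(u) = 361 + 0*0 = 361 + 0 = 361)
(27713 - 32424) + U(1/(39 + 67)) = (27713 - 32424) + 361 = -4711 + 361 = -4350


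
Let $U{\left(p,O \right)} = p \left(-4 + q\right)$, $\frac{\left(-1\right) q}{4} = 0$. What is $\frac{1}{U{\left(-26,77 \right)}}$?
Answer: $\frac{1}{104} \approx 0.0096154$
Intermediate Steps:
$q = 0$ ($q = \left(-4\right) 0 = 0$)
$U{\left(p,O \right)} = - 4 p$ ($U{\left(p,O \right)} = p \left(-4 + 0\right) = p \left(-4\right) = - 4 p$)
$\frac{1}{U{\left(-26,77 \right)}} = \frac{1}{\left(-4\right) \left(-26\right)} = \frac{1}{104}$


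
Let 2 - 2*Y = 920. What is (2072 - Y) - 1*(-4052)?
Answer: 6583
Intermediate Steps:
Y = -459 (Y = 1 - ½*920 = 1 - 460 = -459)
(2072 - Y) - 1*(-4052) = (2072 - 1*(-459)) - 1*(-4052) = (2072 + 459) + 4052 = 2531 + 4052 = 6583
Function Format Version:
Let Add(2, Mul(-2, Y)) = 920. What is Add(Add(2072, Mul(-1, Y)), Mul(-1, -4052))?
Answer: 6583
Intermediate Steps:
Y = -459 (Y = Add(1, Mul(Rational(-1, 2), 920)) = Add(1, -460) = -459)
Add(Add(2072, Mul(-1, Y)), Mul(-1, -4052)) = Add(Add(2072, Mul(-1, -459)), Mul(-1, -4052)) = Add(Add(2072, 459), 4052) = Add(2531, 4052) = 6583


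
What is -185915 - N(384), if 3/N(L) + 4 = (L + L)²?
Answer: -109656385303/589820 ≈ -1.8592e+5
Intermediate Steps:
N(L) = 3/(-4 + 4*L²) (N(L) = 3/(-4 + (L + L)²) = 3/(-4 + (2*L)²) = 3/(-4 + 4*L²))
-185915 - N(384) = -185915 - 3/(4*(-1 + 384²)) = -185915 - 3/(4*(-1 + 147456)) = -185915 - 3/(4*147455) = -185915 - 1*3/589820 = -185915 - 3/589820 = -109656385303/589820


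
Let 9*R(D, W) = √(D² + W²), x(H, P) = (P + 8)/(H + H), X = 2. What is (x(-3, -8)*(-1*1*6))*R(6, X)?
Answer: 0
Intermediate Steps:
x(H, P) = (8 + P)/(2*H) (x(H, P) = (8 + P)/((2*H)) = (8 + P)*(1/(2*H)) = (8 + P)/(2*H))
R(D, W) = √(D² + W²)/9
(x(-3, -8)*(-1*1*6))*R(6, X) = (((½)*(8 - 8)/(-3))*(-1*1*6))*(√(6² + 2²)/9) = (((½)*(-⅓)*0)*(-1*6))*(√(36 + 4)/9) = (0*(-6))*(√40/9) = 0*((2*√10)/9) = 0*(2*√10/9) = 0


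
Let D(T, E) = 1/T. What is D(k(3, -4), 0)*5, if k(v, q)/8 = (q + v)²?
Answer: 5/8 ≈ 0.62500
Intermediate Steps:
k(v, q) = 8*(q + v)²
D(k(3, -4), 0)*5 = 5/(8*(-4 + 3)²) = 5/(8*(-1)²) = 5/(8*1) = 5/8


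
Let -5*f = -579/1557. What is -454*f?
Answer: -87622/2595 ≈ -33.766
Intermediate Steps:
f = 193/2595 (f = -(-579)/(5*1557) = -⅕*(-193/519) = 193/2595 ≈ 0.074374)
-454*f = -454*193/2595 = -87622/2595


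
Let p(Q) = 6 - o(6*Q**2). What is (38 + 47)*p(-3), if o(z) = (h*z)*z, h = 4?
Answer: -990930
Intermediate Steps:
o(z) = 4*z**2 (o(z) = (4*z)*z = 4*z**2)
p(Q) = 6 - 144*Q**4 (p(Q) = 6 - 4*(6*Q**2)**2 = 6 - 4*36*Q**4 = 6 - 144*Q**4)
(38 + 47)*p(-3) = (38 + 47)*(6 - 144*(-3)**4) = 85*(6 - 144*81) = 85*(6 - 11664) = 85*(-11658) = -990930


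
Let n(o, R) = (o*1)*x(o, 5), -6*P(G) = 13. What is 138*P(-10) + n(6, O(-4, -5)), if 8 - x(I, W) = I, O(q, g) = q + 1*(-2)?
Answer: -287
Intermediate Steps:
O(q, g) = -2 + q (O(q, g) = q - 2 = -2 + q)
x(I, W) = 8 - I
P(G) = -13/6 (P(G) = -1/6*13 = -13/6)
n(o, R) = o*(8 - o) (n(o, R) = (o*1)*(8 - o) = o*(8 - o))
138*P(-10) + n(6, O(-4, -5)) = 138*(-13/6) + 6*(8 - 1*6) = -299 + 6*(8 - 6) = -299 + 6*2 = -299 + 12 = -287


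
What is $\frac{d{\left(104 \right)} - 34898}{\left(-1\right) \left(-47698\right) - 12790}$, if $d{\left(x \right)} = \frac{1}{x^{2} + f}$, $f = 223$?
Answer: $- \frac{128413007}{128449804} \approx -0.99971$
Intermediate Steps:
$d{\left(x \right)} = \frac{1}{223 + x^{2}}$ ($d{\left(x \right)} = \frac{1}{x^{2} + 223} = \frac{1}{223 + x^{2}}$)
$\frac{d{\left(104 \right)} - 34898}{\left(-1\right) \left(-47698\right) - 12790} = \frac{\frac{1}{223 + 104^{2}} - 34898}{\left(-1\right) \left(-47698\right) - 12790} = \frac{\frac{1}{223 + 10816} - 34898}{47698 - 12790} = \frac{\frac{1}{11039} - 34898}{34908} = \left(\frac{1}{11039} - 34898\right) \frac{1}{34908} = \left(- \frac{385239021}{11039}\right) \frac{1}{34908} = - \frac{128413007}{128449804}$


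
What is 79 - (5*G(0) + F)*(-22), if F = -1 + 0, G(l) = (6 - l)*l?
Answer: 57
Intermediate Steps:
G(l) = l*(6 - l)
F = -1
79 - (5*G(0) + F)*(-22) = 79 - (5*(0*(6 - 1*0)) - 1)*(-22) = 79 - (5*(0*(6 + 0)) - 1)*(-22) = 79 - (5*(0*6) - 1)*(-22) = 79 - (5*0 - 1)*(-22) = 79 - (0 - 1)*(-22) = 79 - (-1)*(-22) = 79 - 1*22 = 79 - 22 = 57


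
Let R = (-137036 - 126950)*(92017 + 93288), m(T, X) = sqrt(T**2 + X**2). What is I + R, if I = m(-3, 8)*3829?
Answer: -48917925730 + 3829*sqrt(73) ≈ -4.8918e+10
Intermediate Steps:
R = -48917925730 (R = -263986*185305 = -48917925730)
I = 3829*sqrt(73) (I = sqrt((-3)**2 + 8**2)*3829 = sqrt(9 + 64)*3829 = sqrt(73)*3829 = 3829*sqrt(73) ≈ 32715.)
I + R = 3829*sqrt(73) - 48917925730 = -48917925730 + 3829*sqrt(73)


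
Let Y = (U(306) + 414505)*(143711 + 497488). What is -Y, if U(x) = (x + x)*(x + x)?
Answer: -505937429751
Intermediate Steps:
U(x) = 4*x² (U(x) = (2*x)*(2*x) = 4*x²)
Y = 505937429751 (Y = (4*306² + 414505)*(143711 + 497488) = (4*93636 + 414505)*641199 = (374544 + 414505)*641199 = 789049*641199 = 505937429751)
-Y = -1*505937429751 = -505937429751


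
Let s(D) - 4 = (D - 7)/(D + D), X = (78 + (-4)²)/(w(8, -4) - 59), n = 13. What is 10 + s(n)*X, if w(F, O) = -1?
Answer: 263/78 ≈ 3.3718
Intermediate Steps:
X = -47/30 (X = (78 + (-4)²)/(-1 - 59) = (78 + 16)/(-60) = 94*(-1/60) = -47/30 ≈ -1.5667)
s(D) = 4 + (-7 + D)/(2*D) (s(D) = 4 + (D - 7)/(D + D) = 4 + (-7 + D)/((2*D)) = 4 + (-7 + D)*(1/(2*D)) = 4 + (-7 + D)/(2*D))
10 + s(n)*X = 10 + ((½)*(-7 + 9*13)/13)*(-47/30) = 10 + ((½)*(1/13)*(-7 + 117))*(-47/30) = 10 + ((½)*(1/13)*110)*(-47/30) = 10 + (55/13)*(-47/30) = 10 - 517/78 = 263/78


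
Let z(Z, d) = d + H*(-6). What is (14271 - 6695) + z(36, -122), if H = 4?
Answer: 7430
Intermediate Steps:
z(Z, d) = -24 + d (z(Z, d) = d + 4*(-6) = d - 24 = -24 + d)
(14271 - 6695) + z(36, -122) = (14271 - 6695) + (-24 - 122) = 7576 - 146 = 7430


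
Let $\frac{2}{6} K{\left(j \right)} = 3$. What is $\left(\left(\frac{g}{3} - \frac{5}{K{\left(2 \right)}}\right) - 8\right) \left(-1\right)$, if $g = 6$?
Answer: $\frac{59}{9} \approx 6.5556$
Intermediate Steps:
$K{\left(j \right)} = 9$ ($K{\left(j \right)} = 3 \cdot 3 = 9$)
$\left(\left(\frac{g}{3} - \frac{5}{K{\left(2 \right)}}\right) - 8\right) \left(-1\right) = \left(\left(\frac{6}{3} - \frac{5}{9}\right) - 8\right) \left(-1\right) = \left(\left(6 \cdot \frac{1}{3} - \frac{5}{9}\right) - 8\right) \left(-1\right) = \left(\left(2 - \frac{5}{9}\right) - 8\right) \left(-1\right) = \left(\frac{13}{9} - 8\right) \left(-1\right) = \left(- \frac{59}{9}\right) \left(-1\right) = \frac{59}{9}$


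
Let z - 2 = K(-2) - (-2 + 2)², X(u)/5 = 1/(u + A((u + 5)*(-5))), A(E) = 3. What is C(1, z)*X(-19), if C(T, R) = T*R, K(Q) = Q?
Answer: 0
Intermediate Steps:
X(u) = 5/(3 + u) (X(u) = 5/(u + 3) = 5/(3 + u))
z = 0 (z = 2 + (-2 - (-2 + 2)²) = 2 + (-2 - 1*0²) = 2 + (-2 - 1*0) = 2 + (-2 + 0) = 2 - 2 = 0)
C(T, R) = R*T
C(1, z)*X(-19) = (0*1)*(5/(3 - 19)) = 0*(5/(-16)) = 0*(5*(-1/16)) = 0*(-5/16) = 0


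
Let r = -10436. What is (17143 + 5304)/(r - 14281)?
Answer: -22447/24717 ≈ -0.90816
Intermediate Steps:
(17143 + 5304)/(r - 14281) = (17143 + 5304)/(-10436 - 14281) = 22447/(-24717) = 22447*(-1/24717) = -22447/24717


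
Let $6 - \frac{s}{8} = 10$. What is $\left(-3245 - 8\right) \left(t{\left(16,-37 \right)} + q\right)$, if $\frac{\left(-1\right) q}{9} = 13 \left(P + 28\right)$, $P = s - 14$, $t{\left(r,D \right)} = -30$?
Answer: $-6753228$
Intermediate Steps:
$s = -32$ ($s = 48 - 80 = -32$)
$P = -46$ ($P = -32 - 14 = -46$)
$q = 2106$ ($q = - 9 \cdot 13 \left(-46 + 28\right) = - 9 \cdot 13 \left(-18\right) = \left(-9\right) \left(-234\right) = 2106$)
$\left(-3245 - 8\right) \left(t{\left(16,-37 \right)} + q\right) = \left(-3245 - 8\right) \left(-30 + 2106\right) = \left(-3253\right) 2076 = -6753228$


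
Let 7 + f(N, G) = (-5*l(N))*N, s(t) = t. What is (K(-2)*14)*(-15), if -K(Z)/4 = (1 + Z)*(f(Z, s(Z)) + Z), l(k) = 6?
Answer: -42840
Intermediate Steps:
f(N, G) = -7 - 30*N (f(N, G) = -7 + (-5*6)*N = -7 - 30*N)
K(Z) = -4*(1 + Z)*(-7 - 29*Z) (K(Z) = -4*(1 + Z)*((-7 - 30*Z) + Z) = -4*(1 + Z)*(-7 - 29*Z))
(K(-2)*14)*(-15) = ((28 + 116*(-2)² + 144*(-2))*14)*(-15) = ((28 + 116*4 - 288)*14)*(-15) = ((28 + 464 - 288)*14)*(-15) = (204*14)*(-15) = 2856*(-15) = -42840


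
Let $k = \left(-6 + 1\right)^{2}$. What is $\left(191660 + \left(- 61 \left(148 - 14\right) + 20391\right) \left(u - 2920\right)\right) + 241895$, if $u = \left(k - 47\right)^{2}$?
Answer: $-29327057$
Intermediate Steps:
$k = 25$ ($k = \left(-5\right)^{2} = 25$)
$u = 484$ ($u = \left(25 - 47\right)^{2} = \left(-22\right)^{2} = 484$)
$\left(191660 + \left(- 61 \left(148 - 14\right) + 20391\right) \left(u - 2920\right)\right) + 241895 = \left(191660 + \left(- 61 \left(148 - 14\right) + 20391\right) \left(484 - 2920\right)\right) + 241895 = \left(191660 + \left(\left(-61\right) 134 + 20391\right) \left(-2436\right)\right) + 241895 = \left(191660 + \left(-8174 + 20391\right) \left(-2436\right)\right) + 241895 = \left(191660 + 12217 \left(-2436\right)\right) + 241895 = \left(191660 - 29760612\right) + 241895 = -29568952 + 241895 = -29327057$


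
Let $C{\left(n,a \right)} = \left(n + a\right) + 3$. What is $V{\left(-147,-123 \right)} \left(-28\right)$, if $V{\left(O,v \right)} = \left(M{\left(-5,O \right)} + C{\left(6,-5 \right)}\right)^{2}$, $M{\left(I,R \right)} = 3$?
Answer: $-1372$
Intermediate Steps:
$C{\left(n,a \right)} = 3 + a + n$ ($C{\left(n,a \right)} = \left(a + n\right) + 3 = 3 + a + n$)
$V{\left(O,v \right)} = 49$ ($V{\left(O,v \right)} = \left(3 + \left(3 - 5 + 6\right)\right)^{2} = \left(3 + 4\right)^{2} = 7^{2} = 49$)
$V{\left(-147,-123 \right)} \left(-28\right) = 49 \left(-28\right) = -1372$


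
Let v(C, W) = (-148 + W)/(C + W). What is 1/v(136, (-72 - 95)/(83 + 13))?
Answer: -12889/14375 ≈ -0.89663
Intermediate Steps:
v(C, W) = (-148 + W)/(C + W)
1/v(136, (-72 - 95)/(83 + 13)) = 1/((-148 + (-72 - 95)/(83 + 13))/(136 + (-72 - 95)/(83 + 13))) = 1/((-148 - 167/96)/(136 - 167/96)) = 1/(-14375/96/(12889/96)) = 1/((96/12889)*(-14375/96)) = 1/(-14375/12889) = -12889/14375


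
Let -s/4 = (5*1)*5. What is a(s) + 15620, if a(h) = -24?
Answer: 15596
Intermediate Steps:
s = -100 (s = -4*5*1*5 = -20*5 = -4*25 = -100)
a(s) + 15620 = -24 + 15620 = 15596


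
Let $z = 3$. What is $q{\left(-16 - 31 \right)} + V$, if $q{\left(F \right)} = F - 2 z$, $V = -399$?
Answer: $-452$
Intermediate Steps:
$q{\left(F \right)} = -6 + F$ ($q{\left(F \right)} = F - 6 = -6 + F$)
$q{\left(-16 - 31 \right)} + V = \left(-6 - 47\right) - 399 = -53 - 399 = -452$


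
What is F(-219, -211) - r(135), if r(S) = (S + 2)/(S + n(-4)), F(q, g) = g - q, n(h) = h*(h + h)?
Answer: 1199/167 ≈ 7.1796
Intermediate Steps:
n(h) = 2*h**2 (n(h) = h*(2*h) = 2*h**2)
r(S) = (2 + S)/(32 + S) (r(S) = (S + 2)/(S + 2*(-4)**2) = (2 + S)/(S + 2*16) = (2 + S)/(S + 32) = (2 + S)/(32 + S))
F(-219, -211) - r(135) = (-211 - 1*(-219)) - (2 + 135)/(32 + 135) = (-211 + 219) - 137/167 = 8 - 137/167 = 1199/167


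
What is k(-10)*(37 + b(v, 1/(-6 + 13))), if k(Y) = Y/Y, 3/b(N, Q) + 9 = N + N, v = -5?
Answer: 700/19 ≈ 36.842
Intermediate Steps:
b(N, Q) = 3/(-9 + 2*N) (b(N, Q) = 3/(-9 + (N + N)) = 3/(-9 + 2*N))
k(Y) = 1
k(-10)*(37 + b(v, 1/(-6 + 13))) = 1*(37 + 3/(-9 + 2*(-5))) = 1*(37 + 3/(-9 - 10)) = 1*(37 + 3/(-19)) = 1*(37 + 3*(-1/19)) = 1*(37 - 3/19) = 1*(700/19) = 700/19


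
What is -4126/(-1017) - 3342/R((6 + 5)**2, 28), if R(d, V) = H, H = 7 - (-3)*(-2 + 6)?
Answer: -3320420/19323 ≈ -171.84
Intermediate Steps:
H = 19 (H = 7 - (-3)*4 = 7 - 1*(-12) = 7 + 12 = 19)
R(d, V) = 19
-4126/(-1017) - 3342/R((6 + 5)**2, 28) = -4126/(-1017) - 3342/19 = -4126*(-1/1017) - 3342*1/19 = 4126/1017 - 3342/19 = -3320420/19323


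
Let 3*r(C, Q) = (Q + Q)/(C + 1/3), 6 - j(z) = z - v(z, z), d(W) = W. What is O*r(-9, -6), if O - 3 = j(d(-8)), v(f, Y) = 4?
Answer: 126/13 ≈ 9.6923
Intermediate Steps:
j(z) = 10 - z (j(z) = 6 - (z - 1*4) = 6 - (z - 4) = 6 - (-4 + z) = 6 + (4 - z) = 10 - z)
r(C, Q) = 2*Q/(3*(1/3 + C)) (r(C, Q) = ((Q + Q)/(C + 1/3))/3 = ((2*Q)/(C + 1/3))/3 = ((2*Q)/(1/3 + C))/3 = (2*Q/(1/3 + C))/3 = 2*Q/(3*(1/3 + C)))
O = 21 (O = 3 + (10 - 1*(-8)) = 3 + (10 + 8) = 3 + 18 = 21)
O*r(-9, -6) = 21*(2*(-6)/(1 + 3*(-9))) = 21*(2*(-6)/(1 - 27)) = 21*(2*(-6)/(-26)) = 21*(2*(-6)*(-1/26)) = 21*(6/13) = 126/13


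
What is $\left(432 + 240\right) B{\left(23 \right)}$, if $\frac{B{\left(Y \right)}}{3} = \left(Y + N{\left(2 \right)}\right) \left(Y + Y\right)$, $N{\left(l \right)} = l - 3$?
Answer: $2040192$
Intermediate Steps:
$N{\left(l \right)} = -3 + l$
$B{\left(Y \right)} = 6 Y \left(-1 + Y\right)$ ($B{\left(Y \right)} = 3 \left(Y + \left(-3 + 2\right)\right) \left(Y + Y\right) = 3 \left(Y - 1\right) 2 Y = 3 \left(-1 + Y\right) 2 Y = 3 \cdot 2 Y \left(-1 + Y\right) = 6 Y \left(-1 + Y\right)$)
$\left(432 + 240\right) B{\left(23 \right)} = \left(432 + 240\right) 6 \cdot 23 \left(-1 + 23\right) = 672 \cdot 6 \cdot 23 \cdot 22 = 672 \cdot 3036 = 2040192$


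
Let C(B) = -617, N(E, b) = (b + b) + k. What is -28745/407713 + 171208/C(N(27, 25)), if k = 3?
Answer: -69821462969/251558921 ≈ -277.56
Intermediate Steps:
N(E, b) = 3 + 2*b (N(E, b) = (b + b) + 3 = 2*b + 3 = 3 + 2*b)
-28745/407713 + 171208/C(N(27, 25)) = -28745/407713 + 171208/(-617) = -28745*1/407713 + 171208*(-1/617) = -28745/407713 - 171208/617 = -69821462969/251558921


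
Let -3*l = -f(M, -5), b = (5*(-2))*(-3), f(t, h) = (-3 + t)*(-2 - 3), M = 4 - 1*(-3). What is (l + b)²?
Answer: 4900/9 ≈ 544.44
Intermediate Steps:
M = 7 (M = 4 + 3 = 7)
f(t, h) = 15 - 5*t (f(t, h) = (-3 + t)*(-5) = 15 - 5*t)
b = 30 (b = -10*(-3) = 30)
l = -20/3 (l = -(-1)*(15 - 5*7)/3 = -(-1)*(15 - 35)/3 = -(-1)*(-20)/3 = -⅓*20 = -20/3 ≈ -6.6667)
(l + b)² = (-20/3 + 30)² = (70/3)² = 4900/9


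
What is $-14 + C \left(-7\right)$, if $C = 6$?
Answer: $-56$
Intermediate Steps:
$-14 + C \left(-7\right) = -14 + 6 \left(-7\right) = -14 - 42 = -56$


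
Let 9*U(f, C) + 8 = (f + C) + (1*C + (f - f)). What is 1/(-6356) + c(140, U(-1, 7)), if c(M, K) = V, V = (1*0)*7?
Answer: -1/6356 ≈ -0.00015733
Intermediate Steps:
V = 0 (V = 0*7 = 0)
U(f, C) = -8/9 + f/9 + 2*C/9 (U(f, C) = -8/9 + ((f + C) + (1*C + (f - f)))/9 = -8/9 + ((C + f) + (C + 0))/9 = -8/9 + ((C + f) + C)/9 = -8/9 + (f + 2*C)/9 = -8/9 + (f/9 + 2*C/9) = -8/9 + f/9 + 2*C/9)
c(M, K) = 0
1/(-6356) + c(140, U(-1, 7)) = 1/(-6356) + 0 = -1/6356 + 0 = -1/6356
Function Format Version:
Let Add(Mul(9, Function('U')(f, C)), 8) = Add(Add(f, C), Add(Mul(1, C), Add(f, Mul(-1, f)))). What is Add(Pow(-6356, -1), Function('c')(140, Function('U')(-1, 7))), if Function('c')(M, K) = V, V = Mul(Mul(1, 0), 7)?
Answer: Rational(-1, 6356) ≈ -0.00015733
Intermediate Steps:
V = 0 (V = Mul(0, 7) = 0)
Function('U')(f, C) = Add(Rational(-8, 9), Mul(Rational(1, 9), f), Mul(Rational(2, 9), C)) (Function('U')(f, C) = Add(Rational(-8, 9), Mul(Rational(1, 9), Add(Add(f, C), Add(Mul(1, C), Add(f, Mul(-1, f)))))) = Add(Rational(-8, 9), Mul(Rational(1, 9), Add(Add(C, f), Add(C, 0)))) = Add(Rational(-8, 9), Mul(Rational(1, 9), Add(Add(C, f), C))) = Add(Rational(-8, 9), Mul(Rational(1, 9), Add(f, Mul(2, C)))) = Add(Rational(-8, 9), Add(Mul(Rational(1, 9), f), Mul(Rational(2, 9), C))) = Add(Rational(-8, 9), Mul(Rational(1, 9), f), Mul(Rational(2, 9), C)))
Function('c')(M, K) = 0
Add(Pow(-6356, -1), Function('c')(140, Function('U')(-1, 7))) = Add(Pow(-6356, -1), 0) = Add(Rational(-1, 6356), 0) = Rational(-1, 6356)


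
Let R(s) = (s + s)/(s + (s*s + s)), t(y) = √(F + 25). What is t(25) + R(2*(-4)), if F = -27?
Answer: -⅓ + I*√2 ≈ -0.33333 + 1.4142*I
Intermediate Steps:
t(y) = I*√2 (t(y) = √(-27 + 25) = √(-2) = I*√2)
R(s) = 2*s/(s² + 2*s) (R(s) = (2*s)/(s + (s² + s)) = (2*s)/(s + (s + s²)) = (2*s)/(s² + 2*s) = 2*s/(s² + 2*s))
t(25) + R(2*(-4)) = I*√2 + 2/(2 + 2*(-4)) = I*√2 + 2/(2 - 8) = I*√2 + 2/(-6) = I*√2 + 2*(-⅙) = I*√2 - ⅓ = -⅓ + I*√2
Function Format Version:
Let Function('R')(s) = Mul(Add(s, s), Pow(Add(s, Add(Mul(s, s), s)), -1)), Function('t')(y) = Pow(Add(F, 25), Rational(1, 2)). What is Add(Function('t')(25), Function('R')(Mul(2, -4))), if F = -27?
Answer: Add(Rational(-1, 3), Mul(I, Pow(2, Rational(1, 2)))) ≈ Add(-0.33333, Mul(1.4142, I))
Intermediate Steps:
Function('t')(y) = Mul(I, Pow(2, Rational(1, 2))) (Function('t')(y) = Pow(Add(-27, 25), Rational(1, 2)) = Pow(-2, Rational(1, 2)) = Mul(I, Pow(2, Rational(1, 2))))
Function('R')(s) = Mul(2, s, Pow(Add(Pow(s, 2), Mul(2, s)), -1)) (Function('R')(s) = Mul(Mul(2, s), Pow(Add(s, Add(Pow(s, 2), s)), -1)) = Mul(Mul(2, s), Pow(Add(s, Add(s, Pow(s, 2))), -1)) = Mul(Mul(2, s), Pow(Add(Pow(s, 2), Mul(2, s)), -1)) = Mul(2, s, Pow(Add(Pow(s, 2), Mul(2, s)), -1)))
Add(Function('t')(25), Function('R')(Mul(2, -4))) = Add(Mul(I, Pow(2, Rational(1, 2))), Mul(2, Pow(Add(2, Mul(2, -4)), -1))) = Add(Mul(I, Pow(2, Rational(1, 2))), Mul(2, Pow(Add(2, -8), -1))) = Add(Mul(I, Pow(2, Rational(1, 2))), Mul(2, Pow(-6, -1))) = Add(Mul(I, Pow(2, Rational(1, 2))), Mul(2, Rational(-1, 6))) = Add(Mul(I, Pow(2, Rational(1, 2))), Rational(-1, 3)) = Add(Rational(-1, 3), Mul(I, Pow(2, Rational(1, 2))))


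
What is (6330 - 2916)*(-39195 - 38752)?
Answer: -266111058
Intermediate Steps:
(6330 - 2916)*(-39195 - 38752) = 3414*(-77947) = -266111058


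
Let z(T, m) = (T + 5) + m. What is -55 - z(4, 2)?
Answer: -66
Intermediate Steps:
z(T, m) = 5 + T + m (z(T, m) = (5 + T) + m = 5 + T + m)
-55 - z(4, 2) = -55 - (5 + 4 + 2) = -55 - 1*11 = -55 - 11 = -66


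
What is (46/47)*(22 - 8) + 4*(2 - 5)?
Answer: 80/47 ≈ 1.7021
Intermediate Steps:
(46/47)*(22 - 8) + 4*(2 - 5) = (46*(1/47))*14 + 4*(-3) = (46/47)*14 - 12 = 644/47 - 12 = 80/47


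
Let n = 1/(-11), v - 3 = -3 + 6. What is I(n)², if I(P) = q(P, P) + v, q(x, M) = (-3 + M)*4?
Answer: 4900/121 ≈ 40.496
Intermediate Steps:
v = 6 (v = 3 + (-3 + 6) = 3 + 3 = 6)
q(x, M) = -12 + 4*M
n = -1/11 ≈ -0.090909
I(P) = -6 + 4*P (I(P) = (-12 + 4*P) + 6 = -6 + 4*P)
I(n)² = (-6 + 4*(-1/11))² = (-6 - 4/11)² = (-70/11)² = 4900/121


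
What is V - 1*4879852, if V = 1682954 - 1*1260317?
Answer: -4457215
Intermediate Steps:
V = 422637 (V = 1682954 - 1260317 = 422637)
V - 1*4879852 = 422637 - 1*4879852 = 422637 - 4879852 = -4457215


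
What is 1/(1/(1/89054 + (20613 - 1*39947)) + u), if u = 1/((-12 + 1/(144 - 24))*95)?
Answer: -47074914526935/43757306254 ≈ -1075.8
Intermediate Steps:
u = -24/27341 (u = 1/((-12 + 1/120)*95) = 1/(-1439/120*95) = 1/(-27341/24) = -24/27341 ≈ -0.00087780)
1/(1/(1/89054 + (20613 - 1*39947)) + u) = 1/(1/(1/89054 + (20613 - 1*39947)) - 24/27341) = 1/(1/(1/89054 + (20613 - 39947)) - 24/27341) = 1/(1/(1/89054 - 19334) - 24/27341) = 1/(1/(-1721770035/89054) - 24/27341) = 1/(-89054/1721770035 - 24/27341) = 1/(-43757306254/47074914526935) = -47074914526935/43757306254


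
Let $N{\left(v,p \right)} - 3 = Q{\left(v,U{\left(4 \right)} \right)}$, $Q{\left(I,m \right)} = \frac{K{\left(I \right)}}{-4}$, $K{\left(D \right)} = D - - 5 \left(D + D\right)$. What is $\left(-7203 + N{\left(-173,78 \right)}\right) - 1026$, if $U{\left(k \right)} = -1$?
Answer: $- \frac{31001}{4} \approx -7750.3$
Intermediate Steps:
$K{\left(D \right)} = 11 D$ ($K{\left(D \right)} = D - - 5 \cdot 2 D = D - - 10 D = D + 10 D = 11 D$)
$Q{\left(I,m \right)} = - \frac{11 I}{4}$ ($Q{\left(I,m \right)} = \frac{11 I}{-4} = 11 I \left(- \frac{1}{4}\right) = - \frac{11 I}{4}$)
$N{\left(v,p \right)} = 3 - \frac{11 v}{4}$
$\left(-7203 + N{\left(-173,78 \right)}\right) - 1026 = \left(-7203 + \left(3 - - \frac{1903}{4}\right)\right) - 1026 = \left(-7203 + \left(3 + \frac{1903}{4}\right)\right) - 1026 = \left(-7203 + \frac{1915}{4}\right) - 1026 = - \frac{26897}{4} - 1026 = - \frac{31001}{4}$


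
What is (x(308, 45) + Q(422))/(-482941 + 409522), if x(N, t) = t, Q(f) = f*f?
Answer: -178129/73419 ≈ -2.4262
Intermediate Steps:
Q(f) = f²
(x(308, 45) + Q(422))/(-482941 + 409522) = (45 + 422²)/(-482941 + 409522) = (45 + 178084)/(-73419) = 178129*(-1/73419) = -178129/73419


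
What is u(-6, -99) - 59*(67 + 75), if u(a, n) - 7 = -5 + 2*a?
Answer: -8388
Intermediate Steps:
u(a, n) = 2 + 2*a (u(a, n) = 7 + (-5 + 2*a) = 2 + 2*a)
u(-6, -99) - 59*(67 + 75) = (2 + 2*(-6)) - 59*(67 + 75) = (2 - 12) - 59*142 = -10 - 8378 = -8388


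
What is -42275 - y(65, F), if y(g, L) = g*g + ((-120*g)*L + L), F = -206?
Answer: -1653094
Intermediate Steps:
y(g, L) = L + g² - 120*L*g (y(g, L) = g² + (-120*L*g + L) = g² + (L - 120*L*g) = L + g² - 120*L*g)
-42275 - y(65, F) = -42275 - (-206 + 65² - 120*(-206)*65) = -42275 - (-206 + 4225 + 1606800) = -42275 - 1*1610819 = -42275 - 1610819 = -1653094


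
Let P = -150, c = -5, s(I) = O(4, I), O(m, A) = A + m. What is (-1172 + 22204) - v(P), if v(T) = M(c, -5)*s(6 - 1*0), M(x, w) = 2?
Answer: 21012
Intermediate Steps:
s(I) = 4 + I (s(I) = I + 4 = 4 + I)
v(T) = 20 (v(T) = 2*(4 + (6 - 1*0)) = 2*(4 + (6 + 0)) = 2*(4 + 6) = 2*10 = 20)
(-1172 + 22204) - v(P) = (-1172 + 22204) - 1*20 = 21032 - 20 = 21012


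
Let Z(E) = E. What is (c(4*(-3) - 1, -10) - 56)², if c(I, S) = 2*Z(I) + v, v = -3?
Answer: 7225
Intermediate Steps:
c(I, S) = -3 + 2*I (c(I, S) = 2*I - 3 = -3 + 2*I)
(c(4*(-3) - 1, -10) - 56)² = ((-3 + 2*(4*(-3) - 1)) - 56)² = ((-3 + 2*(-12 - 1)) - 56)² = ((-3 + 2*(-13)) - 56)² = ((-3 - 26) - 56)² = (-29 - 56)² = (-85)² = 7225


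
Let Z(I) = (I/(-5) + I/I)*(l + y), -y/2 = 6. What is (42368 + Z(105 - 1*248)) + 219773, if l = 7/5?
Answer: 6545681/25 ≈ 2.6183e+5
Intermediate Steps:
y = -12 (y = -2*6 = -12)
l = 7/5 (l = 7*(⅕) = 7/5 ≈ 1.4000)
Z(I) = -53/5 + 53*I/25 (Z(I) = (I/(-5) + I/I)*(7/5 - 12) = (I*(-⅕) + 1)*(-53/5) = (-I/5 + 1)*(-53/5) = (1 - I/5)*(-53/5) = -53/5 + 53*I/25)
(42368 + Z(105 - 1*248)) + 219773 = (42368 + (-53/5 + 53*(105 - 1*248)/25)) + 219773 = (42368 + (-53/5 + 53*(105 - 248)/25)) + 219773 = (42368 + (-53/5 + (53/25)*(-143))) + 219773 = (42368 + (-53/5 - 7579/25)) + 219773 = (42368 - 7844/25) + 219773 = 1051356/25 + 219773 = 6545681/25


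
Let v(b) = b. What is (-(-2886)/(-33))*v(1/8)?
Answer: -481/44 ≈ -10.932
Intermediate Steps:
(-(-2886)/(-33))*v(1/8) = (-(-2886)/(-33))*(1/8) = (-(-2886)*(-1)/33)*(1*(1/8)) = -78*37/33*(1/8) = -962/11*1/8 = -481/44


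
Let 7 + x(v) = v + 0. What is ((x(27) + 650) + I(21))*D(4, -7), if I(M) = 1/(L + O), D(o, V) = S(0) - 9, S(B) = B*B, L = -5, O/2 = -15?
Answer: -211041/35 ≈ -6029.7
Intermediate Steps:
O = -30 (O = 2*(-15) = -30)
S(B) = B²
D(o, V) = -9 (D(o, V) = 0² - 9 = 0 - 9 = -9)
I(M) = -1/35 (I(M) = 1/(-5 - 30) = 1/(-35) = -1/35)
x(v) = -7 + v (x(v) = -7 + (v + 0) = -7 + v)
((x(27) + 650) + I(21))*D(4, -7) = (((-7 + 27) + 650) - 1/35)*(-9) = ((20 + 650) - 1/35)*(-9) = (670 - 1/35)*(-9) = (23449/35)*(-9) = -211041/35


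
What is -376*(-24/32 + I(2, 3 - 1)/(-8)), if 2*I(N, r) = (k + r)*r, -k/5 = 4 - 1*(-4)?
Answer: -1504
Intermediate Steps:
k = -40 (k = -5*(4 - 1*(-4)) = -5*(4 + 4) = -5*8 = -40)
I(N, r) = r*(-40 + r)/2 (I(N, r) = ((-40 + r)*r)/2 = (r*(-40 + r))/2 = r*(-40 + r)/2)
-376*(-24/32 + I(2, 3 - 1)/(-8)) = -376*(-24/32 + ((3 - 1)*(-40 + (3 - 1))/2)/(-8)) = -376*(-24*1/32 + ((½)*2*(-40 + 2))*(-⅛)) = -376*(-¾ + ((½)*2*(-38))*(-⅛)) = -376*(-¾ - 38*(-⅛)) = -376*(-¾ + 19/4) = -376*4 = -1504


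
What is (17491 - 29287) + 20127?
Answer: 8331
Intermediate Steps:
(17491 - 29287) + 20127 = -11796 + 20127 = 8331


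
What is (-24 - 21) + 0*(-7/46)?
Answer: -45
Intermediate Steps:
(-24 - 21) + 0*(-7/46) = -45 + 0*(-7*1/46) = -45 + 0*(-7/46) = -45 + 0 = -45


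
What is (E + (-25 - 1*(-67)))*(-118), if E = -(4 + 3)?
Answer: -4130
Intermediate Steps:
E = -7 (E = -1*7 = -7)
(E + (-25 - 1*(-67)))*(-118) = (-7 + (-25 - 1*(-67)))*(-118) = (-7 + (-25 + 67))*(-118) = (-7 + 42)*(-118) = 35*(-118) = -4130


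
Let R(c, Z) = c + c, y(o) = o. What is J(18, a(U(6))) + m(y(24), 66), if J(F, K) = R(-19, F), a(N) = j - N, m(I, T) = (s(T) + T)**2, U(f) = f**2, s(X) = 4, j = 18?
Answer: 4862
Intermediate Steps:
m(I, T) = (4 + T)**2
a(N) = 18 - N
R(c, Z) = 2*c
J(F, K) = -38 (J(F, K) = 2*(-19) = -38)
J(18, a(U(6))) + m(y(24), 66) = -38 + (4 + 66)**2 = -38 + 70**2 = -38 + 4900 = 4862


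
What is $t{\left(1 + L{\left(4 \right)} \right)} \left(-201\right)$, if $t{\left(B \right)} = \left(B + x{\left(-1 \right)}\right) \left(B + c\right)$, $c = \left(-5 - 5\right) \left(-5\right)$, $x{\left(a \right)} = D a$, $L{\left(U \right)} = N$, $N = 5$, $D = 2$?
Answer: $-45024$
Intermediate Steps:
$L{\left(U \right)} = 5$
$x{\left(a \right)} = 2 a$
$c = 50$ ($c = \left(-10\right) \left(-5\right) = 50$)
$t{\left(B \right)} = \left(-2 + B\right) \left(50 + B\right)$ ($t{\left(B \right)} = \left(B + 2 \left(-1\right)\right) \left(B + 50\right) = \left(B - 2\right) \left(50 + B\right) = \left(-2 + B\right) \left(50 + B\right)$)
$t{\left(1 + L{\left(4 \right)} \right)} \left(-201\right) = \left(-100 + \left(1 + 5\right)^{2} + 48 \left(1 + 5\right)\right) \left(-201\right) = \left(-100 + 6^{2} + 48 \cdot 6\right) \left(-201\right) = \left(-100 + 36 + 288\right) \left(-201\right) = 224 \left(-201\right) = -45024$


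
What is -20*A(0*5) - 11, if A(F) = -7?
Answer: 129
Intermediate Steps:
-20*A(0*5) - 11 = -20*(-7) - 11 = 140 - 11 = 129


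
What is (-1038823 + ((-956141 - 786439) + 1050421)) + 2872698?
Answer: 1141716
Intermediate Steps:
(-1038823 + ((-956141 - 786439) + 1050421)) + 2872698 = (-1038823 + (-1742580 + 1050421)) + 2872698 = (-1038823 - 692159) + 2872698 = -1730982 + 2872698 = 1141716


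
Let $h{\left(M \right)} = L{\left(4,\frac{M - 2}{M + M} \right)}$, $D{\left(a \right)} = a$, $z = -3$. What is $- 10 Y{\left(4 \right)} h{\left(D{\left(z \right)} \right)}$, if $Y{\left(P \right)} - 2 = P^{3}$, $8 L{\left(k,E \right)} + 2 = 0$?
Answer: $165$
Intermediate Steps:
$L{\left(k,E \right)} = - \frac{1}{4}$ ($L{\left(k,E \right)} = - \frac{1}{4} + \frac{1}{8} \cdot 0 = - \frac{1}{4} + 0 = - \frac{1}{4}$)
$h{\left(M \right)} = - \frac{1}{4}$
$Y{\left(P \right)} = 2 + P^{3}$
$- 10 Y{\left(4 \right)} h{\left(D{\left(z \right)} \right)} = - 10 \left(2 + 4^{3}\right) \left(- \frac{1}{4}\right) = - 10 \left(2 + 64\right) \left(- \frac{1}{4}\right) = \left(-10\right) 66 \left(- \frac{1}{4}\right) = \left(-660\right) \left(- \frac{1}{4}\right) = 165$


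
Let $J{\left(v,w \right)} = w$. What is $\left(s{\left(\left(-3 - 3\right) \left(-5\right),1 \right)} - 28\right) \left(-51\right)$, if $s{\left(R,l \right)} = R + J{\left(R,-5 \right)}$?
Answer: $153$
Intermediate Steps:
$s{\left(R,l \right)} = -5 + R$ ($s{\left(R,l \right)} = R - 5 = -5 + R$)
$\left(s{\left(\left(-3 - 3\right) \left(-5\right),1 \right)} - 28\right) \left(-51\right) = \left(\left(-5 + \left(-3 - 3\right) \left(-5\right)\right) - 28\right) \left(-51\right) = \left(\left(-5 - -30\right) - 28\right) \left(-51\right) = \left(\left(-5 + 30\right) - 28\right) \left(-51\right) = \left(25 - 28\right) \left(-51\right) = \left(-3\right) \left(-51\right) = 153$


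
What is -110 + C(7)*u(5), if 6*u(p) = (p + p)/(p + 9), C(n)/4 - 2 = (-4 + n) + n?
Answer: -730/7 ≈ -104.29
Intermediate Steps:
C(n) = -8 + 8*n (C(n) = 8 + 4*((-4 + n) + n) = 8 + 4*(-4 + 2*n) = 8 + (-16 + 8*n) = -8 + 8*n)
u(p) = p/(3*(9 + p)) (u(p) = ((p + p)/(p + 9))/6 = ((2*p)/(9 + p))/6 = (2*p/(9 + p))/6 = p/(3*(9 + p)))
-110 + C(7)*u(5) = -110 + (-8 + 8*7)*((⅓)*5/(9 + 5)) = -110 + (-8 + 56)*((⅓)*5/14) = -110 + 48*((⅓)*5*(1/14)) = -110 + 48*(5/42) = -110 + 40/7 = -730/7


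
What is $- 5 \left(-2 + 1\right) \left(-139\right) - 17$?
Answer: $-712$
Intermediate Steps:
$- 5 \left(-2 + 1\right) \left(-139\right) - 17 = \left(-5\right) \left(-1\right) \left(-139\right) - 17 = 5 \left(-139\right) - 17 = -695 - 17 = -712$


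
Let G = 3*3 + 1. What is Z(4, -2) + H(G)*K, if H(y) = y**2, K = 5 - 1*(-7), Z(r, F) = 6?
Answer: 1206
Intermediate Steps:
G = 10 (G = 9 + 1 = 10)
K = 12 (K = 5 + 7 = 12)
Z(4, -2) + H(G)*K = 6 + 10**2*12 = 6 + 100*12 = 6 + 1200 = 1206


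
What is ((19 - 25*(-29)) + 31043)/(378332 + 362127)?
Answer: 31787/740459 ≈ 0.042929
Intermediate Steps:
((19 - 25*(-29)) + 31043)/(378332 + 362127) = ((19 + 725) + 31043)/740459 = (744 + 31043)*(1/740459) = 31787*(1/740459) = 31787/740459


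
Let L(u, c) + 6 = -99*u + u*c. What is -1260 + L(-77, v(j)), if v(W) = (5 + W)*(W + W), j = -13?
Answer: -9659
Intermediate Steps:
v(W) = 2*W*(5 + W) (v(W) = (5 + W)*(2*W) = 2*W*(5 + W))
L(u, c) = -6 - 99*u + c*u (L(u, c) = -6 + (-99*u + u*c) = -6 + (-99*u + c*u) = -6 - 99*u + c*u)
-1260 + L(-77, v(j)) = -1260 + (-6 - 99*(-77) + (2*(-13)*(5 - 13))*(-77)) = -1260 + (-6 + 7623 + (2*(-13)*(-8))*(-77)) = -1260 + (-6 + 7623 + 208*(-77)) = -1260 + (-6 + 7623 - 16016) = -1260 - 8399 = -9659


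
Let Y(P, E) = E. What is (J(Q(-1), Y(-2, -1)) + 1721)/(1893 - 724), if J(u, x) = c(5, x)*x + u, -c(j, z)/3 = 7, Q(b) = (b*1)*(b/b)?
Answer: 1741/1169 ≈ 1.4893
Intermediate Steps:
Q(b) = b (Q(b) = b*1 = b)
c(j, z) = -21 (c(j, z) = -3*7 = -21)
J(u, x) = u - 21*x (J(u, x) = -21*x + u = u - 21*x)
(J(Q(-1), Y(-2, -1)) + 1721)/(1893 - 724) = ((-1 - 21*(-1)) + 1721)/(1893 - 724) = ((-1 + 21) + 1721)/1169 = (20 + 1721)*(1/1169) = 1741*(1/1169) = 1741/1169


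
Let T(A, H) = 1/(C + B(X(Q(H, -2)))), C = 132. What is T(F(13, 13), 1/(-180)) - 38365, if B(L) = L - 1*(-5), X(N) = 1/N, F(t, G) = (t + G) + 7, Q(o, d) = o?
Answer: -1649696/43 ≈ -38365.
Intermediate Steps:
F(t, G) = 7 + G + t (F(t, G) = (G + t) + 7 = 7 + G + t)
B(L) = 5 + L (B(L) = L + 5 = 5 + L)
T(A, H) = 1/(137 + 1/H) (T(A, H) = 1/(132 + (5 + 1/H)) = 1/(137 + 1/H))
T(F(13, 13), 1/(-180)) - 38365 = 1/((-180)*(1 + 137/(-180))) - 38365 = -1/(180*(1 + 137*(-1/180))) - 38365 = -1/(180*(1 - 137/180)) - 38365 = -1/(180*43/180) - 38365 = -1/180*180/43 - 38365 = -1/43 - 38365 = -1649696/43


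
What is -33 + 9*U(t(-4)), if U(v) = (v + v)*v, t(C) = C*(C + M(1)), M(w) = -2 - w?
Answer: 14079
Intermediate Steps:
t(C) = C*(-3 + C) (t(C) = C*(C + (-2 - 1*1)) = C*(C + (-2 - 1)) = C*(C - 3) = C*(-3 + C))
U(v) = 2*v² (U(v) = (2*v)*v = 2*v²)
-33 + 9*U(t(-4)) = -33 + 9*(2*(-4*(-3 - 4))²) = -33 + 9*(2*(-4*(-7))²) = -33 + 9*(2*28²) = -33 + 9*(2*784) = -33 + 9*1568 = -33 + 14112 = 14079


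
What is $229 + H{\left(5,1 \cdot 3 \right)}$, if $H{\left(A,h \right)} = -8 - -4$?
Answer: $225$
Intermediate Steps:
$H{\left(A,h \right)} = -4$ ($H{\left(A,h \right)} = -8 + 4 = -4$)
$229 + H{\left(5,1 \cdot 3 \right)} = 229 - 4 = 225$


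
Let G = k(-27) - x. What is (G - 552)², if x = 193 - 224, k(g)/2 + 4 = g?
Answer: 339889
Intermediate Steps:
k(g) = -8 + 2*g
x = -31
G = -31 (G = (-8 + 2*(-27)) - 1*(-31) = (-8 - 54) + 31 = -62 + 31 = -31)
(G - 552)² = (-31 - 552)² = (-583)² = 339889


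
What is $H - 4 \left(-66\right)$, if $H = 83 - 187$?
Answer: $160$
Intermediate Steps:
$H = -104$ ($H = 83 - 187 = -104$)
$H - 4 \left(-66\right) = -104 - 4 \left(-66\right) = -104 - -264 = -104 + 264 = 160$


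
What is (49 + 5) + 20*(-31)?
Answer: -566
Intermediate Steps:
(49 + 5) + 20*(-31) = 54 - 620 = -566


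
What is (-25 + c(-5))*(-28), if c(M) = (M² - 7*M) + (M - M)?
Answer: -980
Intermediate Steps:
c(M) = M² - 7*M (c(M) = (M² - 7*M) + 0 = M² - 7*M)
(-25 + c(-5))*(-28) = (-25 - 5*(-7 - 5))*(-28) = (-25 - 5*(-12))*(-28) = (-25 + 60)*(-28) = 35*(-28) = -980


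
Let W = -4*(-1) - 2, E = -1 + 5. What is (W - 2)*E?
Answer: 0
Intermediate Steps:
E = 4
W = 2 (W = 4 - 2 = 2)
(W - 2)*E = (2 - 2)*4 = 0*4 = 0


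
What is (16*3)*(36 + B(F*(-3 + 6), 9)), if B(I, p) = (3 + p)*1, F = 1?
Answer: 2304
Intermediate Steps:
B(I, p) = 3 + p
(16*3)*(36 + B(F*(-3 + 6), 9)) = (16*3)*(36 + (3 + 9)) = 48*(36 + 12) = 48*48 = 2304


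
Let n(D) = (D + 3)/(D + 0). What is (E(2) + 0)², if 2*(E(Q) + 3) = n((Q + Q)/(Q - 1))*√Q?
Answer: 337/32 - 21*√2/4 ≈ 3.1066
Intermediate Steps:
n(D) = (3 + D)/D
E(Q) = -3 + (-1 + Q)*(3 + 2*Q/(-1 + Q))/(4*√Q) (E(Q) = -3 + (((3 + (Q + Q)/(Q - 1))/(((Q + Q)/(Q - 1))))*√Q)/2 = -3 + (((3 + (2*Q)/(-1 + Q))/(((2*Q)/(-1 + Q))))*√Q)/2 = -3 + (((3 + 2*Q/(-1 + Q))/((2*Q/(-1 + Q))))*√Q)/2 = -3 + ((((-1 + Q)/(2*Q))*(3 + 2*Q/(-1 + Q)))*√Q)/2 = -3 + (((-1 + Q)*(3 + 2*Q/(-1 + Q))/(2*Q))*√Q)/2 = -3 + ((-1 + Q)*(3 + 2*Q/(-1 + Q))/(2*√Q))/2 = -3 + (-1 + Q)*(3 + 2*Q/(-1 + Q))/(4*√Q))
(E(2) + 0)² = ((-3 - 12*√2 + 5*2)/(4*√2) + 0)² = ((√2/2)*(-3 - 12*√2 + 10)/4 + 0)² = ((√2/2)*(7 - 12*√2)/4 + 0)² = (√2*(7 - 12*√2)/8 + 0)² = (√2*(7 - 12*√2)/8)² = (7 - 12*√2)²/32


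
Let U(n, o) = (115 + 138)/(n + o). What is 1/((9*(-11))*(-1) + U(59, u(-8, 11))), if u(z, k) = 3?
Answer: 62/6391 ≈ 0.0097011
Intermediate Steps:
U(n, o) = 253/(n + o)
1/((9*(-11))*(-1) + U(59, u(-8, 11))) = 1/((9*(-11))*(-1) + 253/(59 + 3)) = 1/(-99*(-1) + 253/62) = 1/(99 + 253*(1/62)) = 1/(99 + 253/62) = 1/(6391/62) = 62/6391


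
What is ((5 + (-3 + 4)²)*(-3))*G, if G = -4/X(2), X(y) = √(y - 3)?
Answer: -72*I ≈ -72.0*I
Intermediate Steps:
X(y) = √(-3 + y)
G = 4*I (G = -4/√(-3 + 2) = -4*(-I) = -(-4)*I = 4*I ≈ 4.0*I)
((5 + (-3 + 4)²)*(-3))*G = ((5 + (-3 + 4)²)*(-3))*(4*I) = ((5 + 1²)*(-3))*(4*I) = ((5 + 1)*(-3))*(4*I) = (6*(-3))*(4*I) = -72*I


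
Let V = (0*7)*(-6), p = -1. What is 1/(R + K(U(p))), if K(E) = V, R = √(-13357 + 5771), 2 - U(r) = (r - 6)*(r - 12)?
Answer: -I*√7586/7586 ≈ -0.011481*I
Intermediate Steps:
V = 0 (V = 0*(-6) = 0)
U(r) = 2 - (-12 + r)*(-6 + r) (U(r) = 2 - (r - 6)*(r - 12) = 2 - (-6 + r)*(-12 + r) = 2 - (-12 + r)*(-6 + r))
R = I*√7586 (R = √(-7586) = I*√7586 ≈ 87.098*I)
K(E) = 0
1/(R + K(U(p))) = 1/(I*√7586 + 0) = 1/(I*√7586) = -I*√7586/7586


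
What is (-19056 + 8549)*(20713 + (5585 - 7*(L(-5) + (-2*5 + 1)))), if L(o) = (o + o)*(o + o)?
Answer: -269620127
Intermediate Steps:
L(o) = 4*o² (L(o) = (2*o)*(2*o) = 4*o²)
(-19056 + 8549)*(20713 + (5585 - 7*(L(-5) + (-2*5 + 1)))) = (-19056 + 8549)*(20713 + (5585 - 7*(4*(-5)² + (-2*5 + 1)))) = -10507*(20713 + (5585 - 7*(4*25 + (-10 + 1)))) = -10507*(20713 + (5585 - 7*(100 - 9))) = -10507*(20713 + (5585 - 7*91)) = -10507*(20713 + (5585 - 1*637)) = -10507*(20713 + (5585 - 637)) = -10507*(20713 + 4948) = -10507*25661 = -269620127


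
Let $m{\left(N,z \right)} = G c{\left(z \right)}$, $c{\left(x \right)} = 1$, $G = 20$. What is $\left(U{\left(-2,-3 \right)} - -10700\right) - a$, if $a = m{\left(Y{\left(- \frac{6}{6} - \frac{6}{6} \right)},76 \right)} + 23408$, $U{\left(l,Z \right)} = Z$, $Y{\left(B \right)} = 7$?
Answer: $-12731$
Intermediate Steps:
$m{\left(N,z \right)} = 20$ ($m{\left(N,z \right)} = 20 \cdot 1 = 20$)
$a = 23428$ ($a = 20 + 23408 = 23428$)
$\left(U{\left(-2,-3 \right)} - -10700\right) - a = \left(-3 - -10700\right) - 23428 = \left(-3 + 10700\right) - 23428 = 10697 - 23428 = -12731$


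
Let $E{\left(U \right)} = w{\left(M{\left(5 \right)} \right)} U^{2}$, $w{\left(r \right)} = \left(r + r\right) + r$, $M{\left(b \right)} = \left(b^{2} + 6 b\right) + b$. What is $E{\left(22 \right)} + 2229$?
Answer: $89349$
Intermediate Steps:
$M{\left(b \right)} = b^{2} + 7 b$
$w{\left(r \right)} = 3 r$ ($w{\left(r \right)} = 2 r + r = 3 r$)
$E{\left(U \right)} = 180 U^{2}$ ($E{\left(U \right)} = 3 \cdot 5 \left(7 + 5\right) U^{2} = 3 \cdot 5 \cdot 12 U^{2} = 3 \cdot 60 U^{2} = 180 U^{2}$)
$E{\left(22 \right)} + 2229 = 180 \cdot 22^{2} + 2229 = 180 \cdot 484 + 2229 = 87120 + 2229 = 89349$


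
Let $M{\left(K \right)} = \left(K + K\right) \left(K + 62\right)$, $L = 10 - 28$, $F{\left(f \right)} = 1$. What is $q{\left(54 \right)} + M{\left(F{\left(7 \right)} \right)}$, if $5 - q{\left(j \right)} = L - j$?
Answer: $203$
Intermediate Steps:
$L = -18$
$M{\left(K \right)} = 2 K \left(62 + K\right)$
$q{\left(j \right)} = 23 + j$ ($q{\left(j \right)} = 5 - \left(-18 - j\right) = 5 + \left(18 + j\right) = 23 + j$)
$q{\left(54 \right)} + M{\left(F{\left(7 \right)} \right)} = \left(23 + 54\right) + 2 \cdot 1 \left(62 + 1\right) = 77 + 2 \cdot 1 \cdot 63 = 77 + 126 = 203$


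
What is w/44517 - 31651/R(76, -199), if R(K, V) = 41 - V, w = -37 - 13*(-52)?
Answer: -6614339/50160 ≈ -131.86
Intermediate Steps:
w = 639 (w = -37 + 676 = 639)
w/44517 - 31651/R(76, -199) = 639/44517 - 31651/(41 - 1*(-199)) = 639*(1/44517) - 31651/(41 + 199) = 3/209 - 31651/240 = -6614339/50160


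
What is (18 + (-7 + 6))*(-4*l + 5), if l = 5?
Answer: -255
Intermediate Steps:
(18 + (-7 + 6))*(-4*l + 5) = (18 + (-7 + 6))*(-4*5 + 5) = (18 - 1)*(-20 + 5) = 17*(-15) = -255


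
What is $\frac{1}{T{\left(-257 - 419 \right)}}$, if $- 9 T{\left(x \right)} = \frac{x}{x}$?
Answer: $-9$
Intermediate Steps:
$T{\left(x \right)} = - \frac{1}{9}$ ($T{\left(x \right)} = - \frac{x \frac{1}{x}}{9} = \left(- \frac{1}{9}\right) 1 = - \frac{1}{9}$)
$\frac{1}{T{\left(-257 - 419 \right)}} = \frac{1}{- \frac{1}{9}} = -9$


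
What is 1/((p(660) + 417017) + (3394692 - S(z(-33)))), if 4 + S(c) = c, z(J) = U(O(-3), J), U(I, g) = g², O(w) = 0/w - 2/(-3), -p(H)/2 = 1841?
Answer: 1/3806942 ≈ 2.6268e-7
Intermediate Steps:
p(H) = -3682 (p(H) = -2*1841 = -3682)
O(w) = ⅔ (O(w) = 0 - 2*(-⅓) = 0 + ⅔ = ⅔)
z(J) = J²
S(c) = -4 + c
1/((p(660) + 417017) + (3394692 - S(z(-33)))) = 1/((-3682 + 417017) + (3394692 - (-4 + (-33)²))) = 1/(413335 + (3394692 - (-4 + 1089))) = 1/(413335 + (3394692 - 1*1085)) = 1/(413335 + (3394692 - 1085)) = 1/(413335 + 3393607) = 1/3806942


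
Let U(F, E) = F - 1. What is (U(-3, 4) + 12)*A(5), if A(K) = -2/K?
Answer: -16/5 ≈ -3.2000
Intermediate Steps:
U(F, E) = -1 + F
(U(-3, 4) + 12)*A(5) = ((-1 - 3) + 12)*(-2/5) = (-4 + 12)*(-2*1/5) = 8*(-2/5) = -16/5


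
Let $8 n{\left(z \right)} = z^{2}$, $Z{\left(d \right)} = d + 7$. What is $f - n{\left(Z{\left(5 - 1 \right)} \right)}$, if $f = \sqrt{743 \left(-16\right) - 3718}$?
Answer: $- \frac{121}{8} + 51 i \sqrt{6} \approx -15.125 + 124.92 i$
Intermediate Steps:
$f = 51 i \sqrt{6}$ ($f = \sqrt{-11888 - 3718} = \sqrt{-15606} = 51 i \sqrt{6} \approx 124.92 i$)
$Z{\left(d \right)} = 7 + d$
$n{\left(z \right)} = \frac{z^{2}}{8}$
$f - n{\left(Z{\left(5 - 1 \right)} \right)} = 51 i \sqrt{6} - \frac{\left(7 + \left(5 - 1\right)\right)^{2}}{8} = 51 i \sqrt{6} - \frac{\left(7 + 4\right)^{2}}{8} = 51 i \sqrt{6} - \frac{11^{2}}{8} = 51 i \sqrt{6} - \frac{1}{8} \cdot 121 = 51 i \sqrt{6} - \frac{121}{8} = - \frac{121}{8} + 51 i \sqrt{6}$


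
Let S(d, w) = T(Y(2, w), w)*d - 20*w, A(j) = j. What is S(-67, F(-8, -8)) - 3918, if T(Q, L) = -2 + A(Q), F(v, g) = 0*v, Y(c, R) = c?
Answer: -3918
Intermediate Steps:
F(v, g) = 0
T(Q, L) = -2 + Q
S(d, w) = -20*w (S(d, w) = (-2 + 2)*d - 20*w = 0*d - 20*w = 0 - 20*w = -20*w)
S(-67, F(-8, -8)) - 3918 = -20*0 - 3918 = 0 - 3918 = -3918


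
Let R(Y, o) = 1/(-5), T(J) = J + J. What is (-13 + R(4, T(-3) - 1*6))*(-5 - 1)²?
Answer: -2376/5 ≈ -475.20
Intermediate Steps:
T(J) = 2*J
R(Y, o) = -⅕
(-13 + R(4, T(-3) - 1*6))*(-5 - 1)² = (-13 - ⅕)*(-5 - 1)² = -66/5*(-6)² = -66/5*36 = -2376/5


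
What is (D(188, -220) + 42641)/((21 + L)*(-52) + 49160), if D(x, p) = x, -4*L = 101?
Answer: 42829/49381 ≈ 0.86732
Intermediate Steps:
L = -101/4 (L = -¼*101 = -101/4 ≈ -25.250)
(D(188, -220) + 42641)/((21 + L)*(-52) + 49160) = (188 + 42641)/((21 - 101/4)*(-52) + 49160) = 42829/(-17/4*(-52) + 49160) = 42829/(221 + 49160) = 42829/49381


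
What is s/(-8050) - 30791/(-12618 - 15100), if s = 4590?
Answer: 12064193/22312990 ≈ 0.54068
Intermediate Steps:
s/(-8050) - 30791/(-12618 - 15100) = 4590/(-8050) - 30791/(-12618 - 15100) = 4590*(-1/8050) - 30791/(-27718) = -459/805 - 30791*(-1/27718) = -459/805 + 30791/27718 = 12064193/22312990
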